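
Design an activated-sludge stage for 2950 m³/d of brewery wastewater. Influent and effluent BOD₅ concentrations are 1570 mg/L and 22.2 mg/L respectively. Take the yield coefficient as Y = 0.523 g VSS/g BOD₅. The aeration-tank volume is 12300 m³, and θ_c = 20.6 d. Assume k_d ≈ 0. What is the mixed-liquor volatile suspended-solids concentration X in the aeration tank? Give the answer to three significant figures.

X = Y·Q·ΔS·θ_c / V = 0.523 × 2950 × (1570 − 22.2) × 20.6 / 12300 = 3999 mg/L.

X ≈ 4000 mg/L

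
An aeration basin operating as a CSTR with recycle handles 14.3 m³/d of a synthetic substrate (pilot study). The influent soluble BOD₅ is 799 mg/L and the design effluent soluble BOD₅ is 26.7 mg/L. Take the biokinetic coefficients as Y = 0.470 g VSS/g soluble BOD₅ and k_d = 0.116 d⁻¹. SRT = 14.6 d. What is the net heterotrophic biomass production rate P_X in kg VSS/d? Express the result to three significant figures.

P_X ≈ 1.93 kg VSS/d

The observed yield is Y_obs = Y/(1 + k_d·θ_c) = 0.470 / (1 + 0.116 × 14.6) = 0.470 / 2.694 = 0.1745 g VSS per g soluble BOD₅ removed.
Substrate removed = Q·(S₀ − S) = 14.3 m³/d × (799 − 26.7) g/m³ = 1.1×10^4 g/d = 11.04 kg/d.
P_X = Y_obs · Q(S₀ − S) = 0.1745 × 11.04 = 1.927 kg VSS/d.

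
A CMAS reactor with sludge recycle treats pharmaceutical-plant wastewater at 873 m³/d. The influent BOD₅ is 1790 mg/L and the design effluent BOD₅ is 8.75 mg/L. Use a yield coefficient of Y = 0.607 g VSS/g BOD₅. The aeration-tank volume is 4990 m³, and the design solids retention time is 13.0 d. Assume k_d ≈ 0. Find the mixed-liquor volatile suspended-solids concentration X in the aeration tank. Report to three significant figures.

Without decay, X = Y Q (S₀−S) θ_c / V = 0.607 × 873 × (1790 − 8.75) × 13.0 / 4990 = 2459 mg/L.

X ≈ 2460 mg/L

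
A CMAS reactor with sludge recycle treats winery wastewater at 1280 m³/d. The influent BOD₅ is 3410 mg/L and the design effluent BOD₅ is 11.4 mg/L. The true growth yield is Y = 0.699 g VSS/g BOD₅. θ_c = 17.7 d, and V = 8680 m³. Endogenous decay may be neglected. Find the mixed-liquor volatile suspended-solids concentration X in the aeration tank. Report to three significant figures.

Without decay, X = Y Q (S₀−S) θ_c / V = 0.699 × 1280 × (3410 − 11.4) × 17.7 / 8680 = 6201 mg/L.

X ≈ 6200 mg/L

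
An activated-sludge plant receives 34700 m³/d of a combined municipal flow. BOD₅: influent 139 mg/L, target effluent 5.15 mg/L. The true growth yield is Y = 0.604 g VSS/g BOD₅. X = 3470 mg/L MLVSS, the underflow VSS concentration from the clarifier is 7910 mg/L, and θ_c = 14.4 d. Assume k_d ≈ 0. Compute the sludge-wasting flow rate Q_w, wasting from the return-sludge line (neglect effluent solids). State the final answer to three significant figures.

Biomass mass balance (decay neglected): V·X = Y·Q·(S₀ − S)·θ_c, so V = 0.604 × 34700 × (139 − 5.15) × 14.4 / 3470 = 11642 m³.
Q_w = (V·X)/(θ_c X_r) = 11642 × 3470 / (14.4 × 7910) = 354.7 m³/d.

Q_w ≈ 355 m³/d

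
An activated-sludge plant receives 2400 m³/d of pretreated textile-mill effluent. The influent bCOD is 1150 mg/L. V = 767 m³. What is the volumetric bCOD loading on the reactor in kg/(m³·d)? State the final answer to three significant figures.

L_v ≈ 3.60 kg bCOD/(m³·d)

Applied bCOD load per unit volume = Q·S₀/V = (2400 × 1150/1000)/767.0 = 3.598 kg bCOD·m⁻³·d⁻¹.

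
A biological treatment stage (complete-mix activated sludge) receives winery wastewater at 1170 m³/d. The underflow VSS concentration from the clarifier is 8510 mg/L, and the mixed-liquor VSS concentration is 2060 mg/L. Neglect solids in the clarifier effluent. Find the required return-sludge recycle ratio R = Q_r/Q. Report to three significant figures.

R ≈ 0.319

R = Q_r/Q = X/(X_r − X) = 2060 / (8510 − 2060) = 0.3194.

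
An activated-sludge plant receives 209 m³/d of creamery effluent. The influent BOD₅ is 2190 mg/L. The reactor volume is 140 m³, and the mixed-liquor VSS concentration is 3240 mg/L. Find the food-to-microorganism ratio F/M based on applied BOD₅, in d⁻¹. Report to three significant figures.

Food-to-microorganism ratio F/M = Q S₀ / (V X) = 209 × 2190 / (140.0 × 3240) = 1.009 d⁻¹.

F/M ≈ 1.01 d⁻¹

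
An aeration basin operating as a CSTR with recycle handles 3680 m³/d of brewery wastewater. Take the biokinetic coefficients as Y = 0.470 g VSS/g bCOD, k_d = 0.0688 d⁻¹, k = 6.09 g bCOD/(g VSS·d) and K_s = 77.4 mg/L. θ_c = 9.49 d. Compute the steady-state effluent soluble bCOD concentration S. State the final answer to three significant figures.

From the Monod/SRT balance for a CMAS, S = K_s·(1+k_d θ_c)/[θ_c·(Y k − k_d) − 1] = 77.4 × (1 + 0.0688 × 9.49) / [9.49 × (0.470 × 6.09 − 0.0688) − 1] = 127.9 / 25.51 = 5.015 mg/L.

S ≈ 5.02 mg/L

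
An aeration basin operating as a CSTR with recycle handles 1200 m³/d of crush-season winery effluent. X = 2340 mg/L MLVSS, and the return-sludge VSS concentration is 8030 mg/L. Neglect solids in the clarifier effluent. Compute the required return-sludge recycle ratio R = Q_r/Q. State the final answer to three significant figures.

Mass balance around the secondary clarifier (neglecting effluent solids): R = X / (X_r − X) = 2340 / (8030 − 2340) = 0.4112.

R ≈ 0.411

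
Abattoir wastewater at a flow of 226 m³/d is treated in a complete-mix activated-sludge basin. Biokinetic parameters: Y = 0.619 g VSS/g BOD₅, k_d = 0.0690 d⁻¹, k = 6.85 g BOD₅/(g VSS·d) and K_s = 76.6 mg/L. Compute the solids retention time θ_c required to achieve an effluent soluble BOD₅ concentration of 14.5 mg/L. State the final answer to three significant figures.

Specific growth rate at S = 14.5 mg/L: μ = YkS/(K_s+S) = 0.619·6.85·14.5/(76.6+14.5) = 0.6749 d⁻¹.
1/θ_c = 0.6749 − 0.0690 = 0.6059 d⁻¹, so θ_c = 1.650 d.

θ_c ≈ 1.65 d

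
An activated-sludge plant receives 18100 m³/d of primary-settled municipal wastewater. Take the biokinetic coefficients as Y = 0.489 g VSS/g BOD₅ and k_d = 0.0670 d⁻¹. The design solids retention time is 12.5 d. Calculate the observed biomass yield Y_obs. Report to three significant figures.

Y_obs ≈ 0.266 g VSS/g BOD₅

Correct the yield for decay: Y_obs = Y/(1 + k_d θ_c) = 0.489 / (1 + 0.0670 × 12.5) = 0.489 / 1.837 = 0.2661.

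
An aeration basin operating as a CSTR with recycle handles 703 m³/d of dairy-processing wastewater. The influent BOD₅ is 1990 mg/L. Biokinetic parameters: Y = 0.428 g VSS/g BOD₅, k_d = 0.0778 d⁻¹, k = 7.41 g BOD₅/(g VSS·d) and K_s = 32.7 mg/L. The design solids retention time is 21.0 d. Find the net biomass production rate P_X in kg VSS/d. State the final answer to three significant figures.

From the Monod/SRT balance for a CMAS, S = K_s·(1+k_d θ_c)/[θ_c·(Y k − k_d) − 1] = 32.7 × (1 + 0.0778 × 21.0) / [21.0 × (0.428 × 7.41 − 0.0778) − 1] = 86.13 / 63.97 = 1.346 mg/L.
Correct the yield for decay: Y_obs = Y/(1 + k_d θ_c) = 0.428 / (1 + 0.0778 × 21.0) = 0.428 / 2.634 = 0.1625.
Mass of BOD₅ removed per day: Q(S₀ − S) = 703 × 1989 g/m³ = 1398 kg/d.
So the net sludge growth is P_X = 0.1625 × 1398 = 227.2 kg VSS/d.

P_X ≈ 227 kg VSS/d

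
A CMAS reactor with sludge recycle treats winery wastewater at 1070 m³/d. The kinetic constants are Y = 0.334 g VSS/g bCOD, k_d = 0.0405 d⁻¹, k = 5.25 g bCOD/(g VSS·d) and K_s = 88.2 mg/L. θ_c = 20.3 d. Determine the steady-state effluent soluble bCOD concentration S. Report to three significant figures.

Effluent substrate depends only on kinetics and SRT: S = K_s(1 + k_d θ_c) / [θ_c(Yk − k_d) − 1] = 88.2 × (1 + 0.0405 × 20.3) / [20.3 × (0.334 × 5.25 − 0.0405) − 1] = 160.7 / 33.77 = 4.759 mg/L.

S ≈ 4.76 mg/L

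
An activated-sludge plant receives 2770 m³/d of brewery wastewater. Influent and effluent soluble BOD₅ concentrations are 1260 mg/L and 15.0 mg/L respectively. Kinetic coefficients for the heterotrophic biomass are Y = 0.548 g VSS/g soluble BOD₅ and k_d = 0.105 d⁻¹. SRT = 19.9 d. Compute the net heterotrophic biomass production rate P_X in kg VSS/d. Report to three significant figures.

Observed yield with endogenous decay: Y_obs = Y / (1 + k_d·θ_c) = 0.548 / (1 + 0.105 × 19.9) = 0.548 / 3.089 = 0.1774 g VSS/g soluble BOD₅.
Substrate removed = Q·(S₀ − S) = 2770 m³/d × (1260 − 15.0) g/m³ = 3.45×10^6 g/d = 3449 kg/d.
Net biomass production P_X = Y_obs × Q·(S₀ − S) = 0.1774 × 3449 = 611.7 kg VSS/d.

P_X ≈ 612 kg VSS/d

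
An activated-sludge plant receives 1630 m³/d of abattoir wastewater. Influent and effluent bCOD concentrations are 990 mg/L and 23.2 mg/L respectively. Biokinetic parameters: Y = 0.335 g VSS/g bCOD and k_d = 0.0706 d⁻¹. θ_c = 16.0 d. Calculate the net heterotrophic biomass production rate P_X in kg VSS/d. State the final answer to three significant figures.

P_X ≈ 248 kg VSS/d

The observed yield is Y_obs = Y/(1 + k_d·θ_c) = 0.335 / (1 + 0.0706 × 16.0) = 0.335 / 2.130 = 0.1573 g VSS per g bCOD removed.
Mass of bCOD removed per day: Q(S₀ − S) = 1630 × 966.8 g/m³ = 1576 kg/d.
So the net sludge growth is P_X = 0.1573 × 1576 = 247.9 kg VSS/d.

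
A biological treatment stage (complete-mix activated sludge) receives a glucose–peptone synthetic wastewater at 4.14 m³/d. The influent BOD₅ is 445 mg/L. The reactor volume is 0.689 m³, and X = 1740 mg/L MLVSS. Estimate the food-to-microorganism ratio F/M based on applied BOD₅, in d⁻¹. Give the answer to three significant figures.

Food-to-microorganism ratio F/M = Q S₀ / (V X) = 4.14 × 445 / (0.6890 × 1740) = 1.537 d⁻¹.

F/M ≈ 1.54 d⁻¹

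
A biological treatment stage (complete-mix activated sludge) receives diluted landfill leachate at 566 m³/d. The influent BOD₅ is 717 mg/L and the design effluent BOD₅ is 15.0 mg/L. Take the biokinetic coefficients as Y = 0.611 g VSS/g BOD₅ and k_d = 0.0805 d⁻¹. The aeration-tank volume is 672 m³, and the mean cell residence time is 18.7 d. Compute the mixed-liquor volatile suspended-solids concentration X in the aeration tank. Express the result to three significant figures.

From V·X·(1 + k_d·θ_c) = Y·Q·(S₀ − S)·θ_c: X = 0.611 × 566 × (717 − 15.0) × 18.7 / [672 × (1 + 0.0805 × 18.7)] = 2696 mg/L.

X ≈ 2700 mg/L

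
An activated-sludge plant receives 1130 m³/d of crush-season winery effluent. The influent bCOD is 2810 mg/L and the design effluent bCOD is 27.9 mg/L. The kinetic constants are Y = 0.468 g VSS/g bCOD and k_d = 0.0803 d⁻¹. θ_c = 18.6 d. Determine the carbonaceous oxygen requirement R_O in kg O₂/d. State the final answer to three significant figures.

R_O ≈ 2310 kg O₂/d

Correct the yield for decay: Y_obs = Y/(1 + k_d θ_c) = 0.468 / (1 + 0.0803 × 18.6) = 0.468 / 2.494 = 0.1877.
Q·(S₀ − S) = 1130 × (2810 − 27.9) × 10⁻³ = 3144 kg/d removed.
P_X = Y_obs·Q·(S₀ − S) = 0.1877 × 3144 = 590.0 kg VSS/d.
Carbonaceous O₂ demand = substrate oxidised − cell-mass equivalent = 3144 − 1.42 × 590.0 = 2306 kg O₂/d.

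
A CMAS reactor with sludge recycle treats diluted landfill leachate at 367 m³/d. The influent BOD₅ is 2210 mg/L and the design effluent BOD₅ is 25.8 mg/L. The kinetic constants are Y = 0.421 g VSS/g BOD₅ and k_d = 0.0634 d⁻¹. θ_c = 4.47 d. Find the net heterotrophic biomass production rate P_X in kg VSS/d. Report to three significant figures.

P_X ≈ 263 kg VSS/d

Observed yield with endogenous decay: Y_obs = Y / (1 + k_d·θ_c) = 0.421 / (1 + 0.0634 × 4.47) = 0.421 / 1.283 = 0.3280 g VSS/g BOD₅.
Substrate removed = Q·(S₀ − S) = 367 m³/d × (2210 − 25.8) g/m³ = 8.02×10^5 g/d = 801.6 kg/d.
So the net sludge growth is P_X = 0.3280 × 801.6 = 263.0 kg VSS/d.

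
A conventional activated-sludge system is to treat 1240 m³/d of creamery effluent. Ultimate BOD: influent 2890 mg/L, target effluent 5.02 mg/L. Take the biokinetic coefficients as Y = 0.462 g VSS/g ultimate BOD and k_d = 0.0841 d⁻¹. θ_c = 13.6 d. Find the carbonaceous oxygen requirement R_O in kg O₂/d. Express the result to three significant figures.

R_O ≈ 2480 kg O₂/d

The observed yield is Y_obs = Y/(1 + k_d·θ_c) = 0.462 / (1 + 0.0841 × 13.6) = 0.462 / 2.144 = 0.2155 g VSS per g ultimate BOD removed.
ΔS = 2890 − 5.02 = 2885 mg/L, so the substrate removal rate is 1240 × 2885/1000 = 3577 kg ultimate BOD/d.
P_X = Y_obs·Q·(S₀ − S) = 0.2155 × 3577 = 771.0 kg VSS/d.
R_O = Q·ΔS − 1.42 P_X = 3577 − 1095 = 2483 kg O₂/d.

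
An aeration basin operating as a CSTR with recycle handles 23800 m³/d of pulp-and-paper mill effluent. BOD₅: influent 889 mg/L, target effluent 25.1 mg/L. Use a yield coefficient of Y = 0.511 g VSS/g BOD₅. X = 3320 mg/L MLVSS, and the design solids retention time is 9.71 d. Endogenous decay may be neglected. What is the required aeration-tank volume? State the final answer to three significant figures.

V ≈ 30700 m³

Biomass mass balance (decay neglected): V·X = Y·Q·(S₀ − S)·θ_c, so V = 0.511 × 23800 × (889 − 25.1) × 9.71 / 3320 = 30729 m³.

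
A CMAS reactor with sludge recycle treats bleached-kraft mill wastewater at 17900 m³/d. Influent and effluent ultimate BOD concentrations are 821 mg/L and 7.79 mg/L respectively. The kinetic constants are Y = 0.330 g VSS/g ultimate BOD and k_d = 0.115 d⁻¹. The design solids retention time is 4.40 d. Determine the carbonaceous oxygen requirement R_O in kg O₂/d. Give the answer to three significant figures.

Y_obs = Y / (1 + k_d θ_c) = 0.330 / (1 + 0.115 × 4.40) = 0.330 / 1.506 = 0.2191.
Substrate removed = Q·(S₀ − S) = 17900 m³/d × (821 − 7.79) g/m³ = 1.46×10^7 g/d = 14556 kg/d.
P_X = Y_obs·Q·(S₀ − S) = 0.2191 × 14556 = 3190 kg VSS/d.
R_O = Q·ΔS − 1.42 P_X = 14556 − 4529 = 10027 kg O₂/d.

R_O ≈ 10000 kg O₂/d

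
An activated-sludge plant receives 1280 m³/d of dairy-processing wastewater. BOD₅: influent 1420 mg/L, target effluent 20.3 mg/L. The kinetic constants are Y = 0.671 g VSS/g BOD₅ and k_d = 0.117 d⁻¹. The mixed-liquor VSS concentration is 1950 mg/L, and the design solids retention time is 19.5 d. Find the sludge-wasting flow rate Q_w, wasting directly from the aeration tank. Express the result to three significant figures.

Q_w ≈ 188 m³/d

From the SRT design equation V = Y Q (S₀−S) θ_c / [X (1 + k_d θ_c)] = 0.671 × 1280 × (1420 − 20.3) × 19.5 / [1950 × (1 + 0.117 × 19.5)] = 2.34×10^7 / 6399 = 3663 m³.
Wasting from the aeration tank: Q_w = V / θ_c = 3663 / 19.5 = 187.9 m³/d.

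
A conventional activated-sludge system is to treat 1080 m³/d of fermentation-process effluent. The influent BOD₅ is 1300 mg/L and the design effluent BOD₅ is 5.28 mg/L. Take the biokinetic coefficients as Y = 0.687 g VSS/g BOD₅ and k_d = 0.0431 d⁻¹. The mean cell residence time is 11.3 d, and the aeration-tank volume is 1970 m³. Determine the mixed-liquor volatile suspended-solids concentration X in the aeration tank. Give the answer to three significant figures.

X ≈ 3710 mg/L

From V·X·(1 + k_d·θ_c) = Y·Q·(S₀ − S)·θ_c: X = 0.687 × 1080 × (1300 − 5.28) × 11.3 / [1970 × (1 + 0.0431 × 11.3)] = 3706 mg/L.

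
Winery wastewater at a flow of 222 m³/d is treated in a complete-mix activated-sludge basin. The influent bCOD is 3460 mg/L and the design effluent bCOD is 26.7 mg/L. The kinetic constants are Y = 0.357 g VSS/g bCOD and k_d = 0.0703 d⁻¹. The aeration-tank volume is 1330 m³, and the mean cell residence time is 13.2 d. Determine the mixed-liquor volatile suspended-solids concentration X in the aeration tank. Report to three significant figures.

X ≈ 1400 mg/L

Solving the biomass balance for X: X = Y Q (S₀−S) θ_c / [V (1+k_d θ_c)] = 0.357 × 222 × (3460 − 26.7) × 13.2 / [1330 × (1 + 0.0703 × 13.2)] = 1401 mg/L.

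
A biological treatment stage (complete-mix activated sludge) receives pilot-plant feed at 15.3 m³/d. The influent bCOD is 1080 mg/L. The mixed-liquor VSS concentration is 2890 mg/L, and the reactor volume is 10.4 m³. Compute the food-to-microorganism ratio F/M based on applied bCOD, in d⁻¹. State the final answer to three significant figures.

Food-to-microorganism ratio F/M = Q S₀ / (V X) = 15.3 × 1080 / (10.40 × 2890) = 0.5498 d⁻¹.

F/M ≈ 0.550 d⁻¹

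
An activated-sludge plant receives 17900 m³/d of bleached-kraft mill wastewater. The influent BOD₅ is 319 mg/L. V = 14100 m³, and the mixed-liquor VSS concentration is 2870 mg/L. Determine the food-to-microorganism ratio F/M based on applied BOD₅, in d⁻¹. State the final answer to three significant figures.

F/M ≈ 0.141 d⁻¹

F/M = Q·S₀ / (V·X) = 17900 × 319 / (14100 × 2870) = 0.1411 g BOD₅·(g VSS·d)⁻¹.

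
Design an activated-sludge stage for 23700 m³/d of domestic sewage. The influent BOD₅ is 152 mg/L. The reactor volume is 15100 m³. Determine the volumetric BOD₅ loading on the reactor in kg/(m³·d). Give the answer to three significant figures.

L_v ≈ 0.239 kg BOD₅/(m³·d)

L_v = Q S₀ / V = 23700 × 152 × 10⁻³ / 15100 = 0.2386 kg/(m³·d).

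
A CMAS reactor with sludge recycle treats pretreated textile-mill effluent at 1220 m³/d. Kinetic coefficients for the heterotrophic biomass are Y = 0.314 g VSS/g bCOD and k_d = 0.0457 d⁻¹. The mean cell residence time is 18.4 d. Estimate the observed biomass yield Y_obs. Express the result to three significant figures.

The observed yield is Y_obs = Y/(1 + k_d·θ_c) = 0.314 / (1 + 0.0457 × 18.4) = 0.314 / 1.841 = 0.1706 g VSS per g bCOD removed.

Y_obs ≈ 0.171 g VSS/g bCOD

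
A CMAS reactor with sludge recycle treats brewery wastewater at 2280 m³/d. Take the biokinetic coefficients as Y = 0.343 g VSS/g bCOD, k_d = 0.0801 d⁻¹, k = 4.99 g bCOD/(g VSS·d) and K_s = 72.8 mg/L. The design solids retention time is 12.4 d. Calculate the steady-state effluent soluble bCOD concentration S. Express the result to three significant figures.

From the Monod/SRT balance for a CMAS, S = K_s·(1+k_d θ_c)/[θ_c·(Y k − k_d) − 1] = 72.8 × (1 + 0.0801 × 12.4) / [12.4 × (0.343 × 4.99 − 0.0801) − 1] = 145.1 / 19.23 = 7.546 mg/L.

S ≈ 7.55 mg/L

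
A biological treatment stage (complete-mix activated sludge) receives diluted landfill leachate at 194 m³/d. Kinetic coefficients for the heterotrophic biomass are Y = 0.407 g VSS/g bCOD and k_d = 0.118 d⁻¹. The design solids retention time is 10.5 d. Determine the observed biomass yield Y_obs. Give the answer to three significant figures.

Y_obs ≈ 0.182 g VSS/g bCOD

Y_obs = Y / (1 + k_d θ_c) = 0.407 / (1 + 0.118 × 10.5) = 0.407 / 2.239 = 0.1818.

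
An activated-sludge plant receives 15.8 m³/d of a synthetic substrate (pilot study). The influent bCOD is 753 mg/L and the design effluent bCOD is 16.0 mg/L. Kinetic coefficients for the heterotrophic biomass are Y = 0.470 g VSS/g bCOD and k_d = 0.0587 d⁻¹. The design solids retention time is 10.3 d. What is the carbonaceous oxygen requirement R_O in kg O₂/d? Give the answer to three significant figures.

Correct the yield for decay: Y_obs = Y/(1 + k_d θ_c) = 0.470 / (1 + 0.0587 × 10.3) = 0.470 / 1.605 = 0.2929.
Q·(S₀ − S) = 15.8 × (753 − 16.0) × 10⁻³ = 11.64 kg/d removed.
Net sludge production P_X = 0.2929 × 11.64 = 3.411 kg VSS/d.
R_O = Q·(S₀ − S) − 1.42·P_X = 11.64 − 1.42 × 3.411 = 6.801 kg O₂/d.

R_O ≈ 6.80 kg O₂/d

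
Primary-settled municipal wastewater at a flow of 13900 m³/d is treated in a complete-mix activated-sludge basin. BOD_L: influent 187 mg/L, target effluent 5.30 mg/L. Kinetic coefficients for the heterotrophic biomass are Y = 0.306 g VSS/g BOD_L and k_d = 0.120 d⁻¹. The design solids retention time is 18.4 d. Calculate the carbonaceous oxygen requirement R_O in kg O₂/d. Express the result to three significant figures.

R_O ≈ 2180 kg O₂/d

Observed yield with endogenous decay: Y_obs = Y / (1 + k_d·θ_c) = 0.306 / (1 + 0.120 × 18.4) = 0.306 / 3.208 = 0.09539 g VSS/g BOD_L.
Substrate removed = Q·(S₀ − S) = 13900 m³/d × (187 − 5.30) g/m³ = 2.53×10^6 g/d = 2526 kg/d.
P_X = Y_obs·Q·(S₀ − S) = 0.09539 × 2526 = 240.9 kg VSS/d.
R_O = Q·ΔS − 1.42 P_X = 2526 − 342.1 = 2184 kg O₂/d.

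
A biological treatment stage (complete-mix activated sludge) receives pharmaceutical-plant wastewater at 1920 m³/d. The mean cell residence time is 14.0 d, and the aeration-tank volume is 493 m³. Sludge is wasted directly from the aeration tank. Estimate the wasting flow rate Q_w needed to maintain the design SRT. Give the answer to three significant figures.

Q_w ≈ 35.2 m³/d

With mixed-liquor wasting, θ_c = V/Q_w, so Q_w = V/θ_c = 493.0/14.0 = 35.21 m³/d.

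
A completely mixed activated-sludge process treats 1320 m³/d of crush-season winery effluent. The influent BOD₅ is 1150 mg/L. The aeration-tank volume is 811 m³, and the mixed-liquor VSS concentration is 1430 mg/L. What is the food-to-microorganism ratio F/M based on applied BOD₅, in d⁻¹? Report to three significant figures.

F/M ≈ 1.31 d⁻¹

Food-to-microorganism ratio F/M = Q S₀ / (V X) = 1320 × 1150 / (811.0 × 1430) = 1.309 d⁻¹.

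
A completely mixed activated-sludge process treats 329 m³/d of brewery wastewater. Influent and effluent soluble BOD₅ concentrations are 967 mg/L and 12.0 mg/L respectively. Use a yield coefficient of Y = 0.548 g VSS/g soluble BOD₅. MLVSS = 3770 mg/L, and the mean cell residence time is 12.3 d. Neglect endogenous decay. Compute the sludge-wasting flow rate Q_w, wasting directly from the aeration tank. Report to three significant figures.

Biomass mass balance (decay neglected): V·X = Y·Q·(S₀ − S)·θ_c, so V = 0.548 × 329 × (967 − 12.0) × 12.3 / 3770 = 561.8 m³.
With mixed-liquor wasting, θ_c = V/Q_w, so Q_w = V/θ_c = 561.8/12.3 = 45.67 m³/d.

Q_w ≈ 45.7 m³/d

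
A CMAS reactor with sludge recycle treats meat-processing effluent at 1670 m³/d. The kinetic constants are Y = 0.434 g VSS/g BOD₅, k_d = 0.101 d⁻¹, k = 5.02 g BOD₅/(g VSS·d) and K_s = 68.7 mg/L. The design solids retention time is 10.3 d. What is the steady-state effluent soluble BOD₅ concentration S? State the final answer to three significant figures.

For a completely mixed reactor with recycle the Lawrence–McCarty relation gives S = K_s·(1 + k_d·θ_c) / [θ_c·(Y·k − k_d) − 1] = 68.7 × (1 + 0.101 × 10.3) / [10.3 × (0.434 × 5.02 − 0.101) − 1] = 140.2 / 20.40 = 6.871 mg/L.

S ≈ 6.87 mg/L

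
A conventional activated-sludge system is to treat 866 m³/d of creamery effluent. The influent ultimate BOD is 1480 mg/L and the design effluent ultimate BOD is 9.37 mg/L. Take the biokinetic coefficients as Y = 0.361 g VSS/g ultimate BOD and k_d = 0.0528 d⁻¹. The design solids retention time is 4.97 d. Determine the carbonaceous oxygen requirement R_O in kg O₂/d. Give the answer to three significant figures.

The observed yield is Y_obs = Y/(1 + k_d·θ_c) = 0.361 / (1 + 0.0528 × 4.97) = 0.361 / 1.262 = 0.2860 g VSS per g ultimate BOD removed.
Substrate removed = Q·(S₀ − S) = 866 m³/d × (1480 − 9.37) g/m³ = 1.27×10^6 g/d = 1274 kg/d.
Net sludge production P_X = 0.2860 × 1274 = 364.2 kg VSS/d.
Carbonaceous O₂ demand = substrate oxidised − cell-mass equivalent = 1274 − 1.42 × 364.2 = 756.4 kg O₂/d.

R_O ≈ 756 kg O₂/d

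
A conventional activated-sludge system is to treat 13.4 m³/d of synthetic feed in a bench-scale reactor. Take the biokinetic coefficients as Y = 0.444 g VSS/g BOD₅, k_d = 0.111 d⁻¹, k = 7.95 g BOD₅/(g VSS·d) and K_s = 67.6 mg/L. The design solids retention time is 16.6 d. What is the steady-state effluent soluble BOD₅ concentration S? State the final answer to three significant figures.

For a completely mixed reactor with recycle the Lawrence–McCarty relation gives S = K_s·(1 + k_d·θ_c) / [θ_c·(Y·k − k_d) − 1] = 67.6 × (1 + 0.111 × 16.6) / [16.6 × (0.444 × 7.95 − 0.111) − 1] = 192.2 / 55.75 = 3.447 mg/L.

S ≈ 3.45 mg/L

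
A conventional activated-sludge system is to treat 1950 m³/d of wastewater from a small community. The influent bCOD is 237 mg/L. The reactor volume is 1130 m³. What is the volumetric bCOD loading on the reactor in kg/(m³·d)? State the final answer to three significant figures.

L_v ≈ 0.409 kg bCOD/(m³·d)

L_v = Q S₀ / V = 1950 × 237 × 10⁻³ / 1130 = 0.4090 kg/(m³·d).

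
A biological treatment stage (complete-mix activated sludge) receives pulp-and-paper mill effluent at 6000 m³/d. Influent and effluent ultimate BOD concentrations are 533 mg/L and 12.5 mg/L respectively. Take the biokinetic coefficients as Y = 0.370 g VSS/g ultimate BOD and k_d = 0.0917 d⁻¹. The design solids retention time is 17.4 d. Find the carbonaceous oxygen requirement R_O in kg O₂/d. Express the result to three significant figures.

Observed yield with endogenous decay: Y_obs = Y / (1 + k_d·θ_c) = 0.370 / (1 + 0.0917 × 17.4) = 0.370 / 2.596 = 0.1426 g VSS/g ultimate BOD.
ΔS = 533 − 12.5 = 520.5 mg/L, so the substrate removal rate is 6000 × 520.5/1000 = 3123 kg ultimate BOD/d.
Biomass synthesised: P_X = Y_obs × 3123 = 445.2 kg VSS/d.
R_O = Q·ΔS − 1.42 P_X = 3123 − 632.2 = 2491 kg O₂/d.

R_O ≈ 2490 kg O₂/d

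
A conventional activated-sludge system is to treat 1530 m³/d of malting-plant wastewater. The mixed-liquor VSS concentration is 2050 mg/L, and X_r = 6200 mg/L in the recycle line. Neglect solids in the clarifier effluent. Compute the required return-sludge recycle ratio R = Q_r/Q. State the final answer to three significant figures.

R = Q_r/Q = X/(X_r − X) = 2050 / (6200 − 2050) = 0.4940.

R ≈ 0.494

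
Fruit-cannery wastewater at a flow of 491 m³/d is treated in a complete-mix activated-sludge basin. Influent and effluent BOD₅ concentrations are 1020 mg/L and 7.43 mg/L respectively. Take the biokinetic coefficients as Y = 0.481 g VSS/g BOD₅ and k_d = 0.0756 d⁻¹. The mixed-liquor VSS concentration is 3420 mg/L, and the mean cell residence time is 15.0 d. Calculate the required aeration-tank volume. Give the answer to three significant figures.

V ≈ 491 m³

From the SRT design equation V = Y Q (S₀−S) θ_c / [X (1 + k_d θ_c)] = 0.481 × 491 × (1020 − 7.43) × 15.0 / [3420 × (1 + 0.0756 × 15.0)] = 3.59×10^6 / 7298 = 491.5 m³.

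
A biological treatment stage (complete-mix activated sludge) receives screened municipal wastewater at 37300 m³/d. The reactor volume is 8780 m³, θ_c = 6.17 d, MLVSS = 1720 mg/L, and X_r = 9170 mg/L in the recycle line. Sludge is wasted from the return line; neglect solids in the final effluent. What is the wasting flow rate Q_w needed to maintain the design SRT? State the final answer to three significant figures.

Q_w ≈ 267 m³/d

θ_c = V·X/(Q_w·X_r) when wasting from the recycle, so Q_w = V·X/(θ_c·X_r) = 8780 × 1720 / (6.17 × 9170) = 266.9 m³/d.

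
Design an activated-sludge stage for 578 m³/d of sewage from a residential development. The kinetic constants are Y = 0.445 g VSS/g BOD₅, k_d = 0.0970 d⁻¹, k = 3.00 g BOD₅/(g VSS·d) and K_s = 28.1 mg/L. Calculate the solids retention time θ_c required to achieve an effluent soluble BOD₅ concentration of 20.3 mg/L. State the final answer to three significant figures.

At the target effluent, Y k S/(K_s+S) = 0.445×3.00×20.3/48.40 = 0.5599 d⁻¹.
1/θ_c = 0.5599 − 0.0970 = 0.4629 d⁻¹, so θ_c = 2.160 d.

θ_c ≈ 2.16 d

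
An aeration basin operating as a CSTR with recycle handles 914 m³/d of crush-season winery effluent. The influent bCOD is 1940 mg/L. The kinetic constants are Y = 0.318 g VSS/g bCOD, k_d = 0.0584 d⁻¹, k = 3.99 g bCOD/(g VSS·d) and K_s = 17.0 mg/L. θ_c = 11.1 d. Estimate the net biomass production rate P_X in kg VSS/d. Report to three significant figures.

P_X ≈ 342 kg VSS/d

From the Monod/SRT balance for a CMAS, S = K_s·(1+k_d θ_c)/[θ_c·(Y k − k_d) − 1] = 17.0 × (1 + 0.0584 × 11.1) / [11.1 × (0.318 × 3.99 − 0.0584) − 1] = 28.02 / 12.44 = 2.253 mg/L.
Correct the yield for decay: Y_obs = Y/(1 + k_d θ_c) = 0.318 / (1 + 0.0584 × 11.1) = 0.318 / 1.648 = 0.1929.
Mass of bCOD removed per day: Q(S₀ − S) = 914 × 1938 g/m³ = 1771 kg/d.
Biomass produced: P_X = Y_obs·Q·ΔS = 0.1929 × 1771 ≈ 341.7 kg VSS/d.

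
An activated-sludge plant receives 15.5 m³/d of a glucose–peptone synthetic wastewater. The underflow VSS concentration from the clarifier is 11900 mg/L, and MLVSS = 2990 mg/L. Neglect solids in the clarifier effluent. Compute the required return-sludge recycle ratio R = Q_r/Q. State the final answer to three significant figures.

R = Q_r/Q = X/(X_r − X) = 2990 / (11900 − 2990) = 0.3356.

R ≈ 0.336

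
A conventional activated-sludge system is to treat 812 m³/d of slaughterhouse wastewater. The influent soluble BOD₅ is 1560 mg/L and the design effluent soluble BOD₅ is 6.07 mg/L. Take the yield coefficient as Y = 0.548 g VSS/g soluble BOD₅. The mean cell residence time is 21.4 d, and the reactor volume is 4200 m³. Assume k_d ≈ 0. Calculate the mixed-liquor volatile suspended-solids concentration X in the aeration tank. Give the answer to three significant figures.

From V·X = Y·Q·(S₀ − S)·θ_c (decay neglected): X = 0.548 × 812 × (1560 − 6.07) × 21.4 / 4200 = 3523 mg/L.

X ≈ 3520 mg/L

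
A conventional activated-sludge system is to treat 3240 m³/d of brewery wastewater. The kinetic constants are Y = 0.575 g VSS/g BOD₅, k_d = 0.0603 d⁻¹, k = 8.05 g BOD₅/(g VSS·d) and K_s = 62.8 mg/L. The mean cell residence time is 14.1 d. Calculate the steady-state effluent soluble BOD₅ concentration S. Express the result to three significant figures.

From the Monod/SRT balance for a CMAS, S = K_s·(1+k_d θ_c)/[θ_c·(Y k − k_d) − 1] = 62.8 × (1 + 0.0603 × 14.1) / [14.1 × (0.575 × 8.05 − 0.0603) − 1] = 116.2 / 63.42 = 1.832 mg/L.

S ≈ 1.83 mg/L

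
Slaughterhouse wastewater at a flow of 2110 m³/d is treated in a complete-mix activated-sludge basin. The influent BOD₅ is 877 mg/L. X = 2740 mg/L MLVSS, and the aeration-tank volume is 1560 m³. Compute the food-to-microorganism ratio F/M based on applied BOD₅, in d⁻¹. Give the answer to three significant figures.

F/M ≈ 0.433 d⁻¹

Food-to-microorganism ratio F/M = Q S₀ / (V X) = 2110 × 877 / (1560 × 2740) = 0.4329 d⁻¹.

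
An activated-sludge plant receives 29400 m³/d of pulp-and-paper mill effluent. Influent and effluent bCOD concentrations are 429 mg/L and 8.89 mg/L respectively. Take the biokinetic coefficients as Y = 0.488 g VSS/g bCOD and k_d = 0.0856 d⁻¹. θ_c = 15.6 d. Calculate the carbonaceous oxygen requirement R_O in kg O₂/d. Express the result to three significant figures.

Y_obs = Y / (1 + k_d θ_c) = 0.488 / (1 + 0.0856 × 15.6) = 0.488 / 2.335 = 0.2090.
Q·(S₀ − S) = 29400 × (429 − 8.89) × 10⁻³ = 12351 kg/d removed.
Net sludge production P_X = 0.2090 × 12351 = 2581 kg VSS/d.
R_O = Q·(S₀ − S) − 1.42·P_X = 12351 − 1.42 × 2581 = 8686 kg O₂/d.

R_O ≈ 8690 kg O₂/d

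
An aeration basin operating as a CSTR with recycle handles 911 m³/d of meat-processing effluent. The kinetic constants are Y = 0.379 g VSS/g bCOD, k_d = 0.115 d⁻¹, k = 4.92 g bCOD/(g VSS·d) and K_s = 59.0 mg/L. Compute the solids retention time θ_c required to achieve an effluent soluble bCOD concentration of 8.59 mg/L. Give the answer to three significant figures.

θ_c ≈ 8.20 d

From 1/θ_c = Y·k·S/(K_s + S) − k_d: Y·k·S/(K_s+S) = 0.379 × 4.92 × 8.59 / (59.0 + 8.59) = 0.2370 d⁻¹.
1/θ_c = 0.2370 − 0.115 = 0.1220 d⁻¹, so θ_c = 8.198 d.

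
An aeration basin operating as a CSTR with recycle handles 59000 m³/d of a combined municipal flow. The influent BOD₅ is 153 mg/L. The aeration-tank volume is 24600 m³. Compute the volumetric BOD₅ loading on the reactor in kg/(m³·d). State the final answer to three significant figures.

L_v ≈ 0.367 kg BOD₅/(m³·d)

Volumetric loading L_v = Q·S₀ / V = 59000 × 153 g/m³ / 24600 m³ = 367.0 g/(m³·d) = 0.3670 kg BOD₅/(m³·d).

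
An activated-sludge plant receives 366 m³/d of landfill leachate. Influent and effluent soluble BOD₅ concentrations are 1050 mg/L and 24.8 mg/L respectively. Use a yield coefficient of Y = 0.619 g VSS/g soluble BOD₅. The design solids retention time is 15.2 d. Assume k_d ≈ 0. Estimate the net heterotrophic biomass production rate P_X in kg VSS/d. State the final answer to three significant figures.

Since k_d ≈ 0, Y_obs = Y = 0.619 g VSS/g soluble BOD₅.
ΔS = 1050 − 24.8 = 1025 mg/L, so the substrate removal rate is 366 × 1025/1000 = 375.2 kg soluble BOD₅/d.
P_X = Y_obs · Q(S₀ − S) = 0.6190 × 375.2 = 232.3 kg VSS/d.

P_X ≈ 232 kg VSS/d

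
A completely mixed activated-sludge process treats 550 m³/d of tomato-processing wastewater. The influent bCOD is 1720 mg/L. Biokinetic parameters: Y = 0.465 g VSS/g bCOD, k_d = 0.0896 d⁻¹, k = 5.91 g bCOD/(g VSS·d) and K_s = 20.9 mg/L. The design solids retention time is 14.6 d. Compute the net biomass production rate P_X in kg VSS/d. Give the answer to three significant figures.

Effluent substrate depends only on kinetics and SRT: S = K_s(1 + k_d θ_c) / [θ_c(Yk − k_d) − 1] = 20.9 × (1 + 0.0896 × 14.6) / [14.6 × (0.465 × 5.91 − 0.0896) − 1] = 48.24 / 37.81 = 1.276 mg/L.
Correct the yield for decay: Y_obs = Y/(1 + k_d θ_c) = 0.465 / (1 + 0.0896 × 14.6) = 0.465 / 2.308 = 0.2015.
Substrate removed = Q·(S₀ − S) = 550 m³/d × (1720 − 1.28) g/m³ = 9.45×10^5 g/d = 945.3 kg/d.
Biomass produced: P_X = Y_obs·Q·ΔS = 0.2015 × 945.3 ≈ 190.4 kg VSS/d.

P_X ≈ 190 kg VSS/d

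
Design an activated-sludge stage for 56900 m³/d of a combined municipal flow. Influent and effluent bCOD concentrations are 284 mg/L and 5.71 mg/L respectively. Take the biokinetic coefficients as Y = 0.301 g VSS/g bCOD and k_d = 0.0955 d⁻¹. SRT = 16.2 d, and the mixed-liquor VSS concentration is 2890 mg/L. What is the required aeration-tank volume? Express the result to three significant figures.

V ≈ 10500 m³

From the SRT design equation V = Y Q (S₀−S) θ_c / [X (1 + k_d θ_c)] = 0.301 × 56900 × (284 − 5.71) × 16.2 / [2890 × (1 + 0.0955 × 16.2)] = 7.72×10^7 / 7361 = 10489 m³.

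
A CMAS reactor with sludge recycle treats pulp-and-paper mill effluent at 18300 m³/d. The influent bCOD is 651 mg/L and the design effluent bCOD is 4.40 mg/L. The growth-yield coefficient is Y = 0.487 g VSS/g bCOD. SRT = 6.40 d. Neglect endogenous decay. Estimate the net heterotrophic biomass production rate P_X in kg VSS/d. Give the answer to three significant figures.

P_X ≈ 5760 kg VSS/d

No decay correction is needed, so Y_obs = Y = 0.487.
Mass of bCOD removed per day: Q(S₀ − S) = 18300 × 646.6 g/m³ = 11833 kg/d.
Biomass produced: P_X = Y_obs·Q·ΔS = 0.4870 × 11833 ≈ 5763 kg VSS/d.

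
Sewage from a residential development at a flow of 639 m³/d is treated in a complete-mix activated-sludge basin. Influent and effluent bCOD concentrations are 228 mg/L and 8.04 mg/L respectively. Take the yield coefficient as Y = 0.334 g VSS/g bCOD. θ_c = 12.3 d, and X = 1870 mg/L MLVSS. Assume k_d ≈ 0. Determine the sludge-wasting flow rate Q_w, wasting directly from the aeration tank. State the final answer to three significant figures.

Q_w ≈ 25.1 m³/d

With k_d = 0 the design equation reduces to V = Y Q (S₀−S) θ_c / X = 0.334 × 639 × (228 − 8.04) × 12.3 / 1870 = 308.8 m³.
Wasting from the aeration tank: Q_w = V / θ_c = 308.8 / 12.3 = 25.10 m³/d.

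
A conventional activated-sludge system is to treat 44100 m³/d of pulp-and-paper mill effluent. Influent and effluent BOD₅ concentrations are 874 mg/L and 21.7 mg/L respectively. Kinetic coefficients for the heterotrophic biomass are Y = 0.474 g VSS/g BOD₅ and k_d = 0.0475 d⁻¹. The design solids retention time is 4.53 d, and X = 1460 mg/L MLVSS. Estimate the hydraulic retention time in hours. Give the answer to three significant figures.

Steady-state biomass mass balance: V·X·(1 + k_d·θ_c) = Y·Q·(S₀ − S)·θ_c, so V = 0.474 × 44100 × (874 − 21.7) × 4.53 / [1460 × (1 + 0.0475 × 4.53)] = 8.07×10^7 / 1774 = 45490 m³.
τ = V/Q = 45490/44100 = 1.032 d, or 24.76 h.

τ ≈ 24.8 h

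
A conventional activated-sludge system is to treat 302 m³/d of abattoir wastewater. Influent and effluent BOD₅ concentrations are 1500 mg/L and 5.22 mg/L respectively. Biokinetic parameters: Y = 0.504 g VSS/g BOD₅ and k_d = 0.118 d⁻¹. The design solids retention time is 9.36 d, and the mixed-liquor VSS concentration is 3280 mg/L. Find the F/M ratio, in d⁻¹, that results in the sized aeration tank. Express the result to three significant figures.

F/M ≈ 0.448 d⁻¹

Rearranging the biomass balance for a CMAS with decay, V = Y·Q·ΔS·θ_c / [X·(1+k_d θ_c)] = 0.504 × 302 × (1500 − 5.22) × 9.36 / [3280 × (1 + 0.118 × 9.36)] = 2.13×10^6 / 6903 = 308.5 m³.
Food-to-microorganism ratio F/M = Q S₀ / (V X) = 302 × 1500 / (308.5 × 3280) = 0.4477 d⁻¹.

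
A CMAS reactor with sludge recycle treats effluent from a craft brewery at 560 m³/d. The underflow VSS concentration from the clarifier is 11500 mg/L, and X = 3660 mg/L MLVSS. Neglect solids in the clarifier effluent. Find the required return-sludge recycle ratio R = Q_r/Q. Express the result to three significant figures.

R ≈ 0.467

R = Q_r/Q = X/(X_r − X) = 3660 / (11500 − 3660) = 0.4668.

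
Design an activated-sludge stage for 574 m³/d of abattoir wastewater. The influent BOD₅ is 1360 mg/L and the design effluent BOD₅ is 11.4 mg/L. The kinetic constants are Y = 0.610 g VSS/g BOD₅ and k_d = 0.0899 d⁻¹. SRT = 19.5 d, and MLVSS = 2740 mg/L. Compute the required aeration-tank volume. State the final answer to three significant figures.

V ≈ 1220 m³

Steady-state biomass mass balance: V·X·(1 + k_d·θ_c) = Y·Q·(S₀ − S)·θ_c, so V = 0.610 × 574 × (1360 − 11.4) × 19.5 / [2740 × (1 + 0.0899 × 19.5)] = 9.21×10^6 / 7543 = 1221 m³.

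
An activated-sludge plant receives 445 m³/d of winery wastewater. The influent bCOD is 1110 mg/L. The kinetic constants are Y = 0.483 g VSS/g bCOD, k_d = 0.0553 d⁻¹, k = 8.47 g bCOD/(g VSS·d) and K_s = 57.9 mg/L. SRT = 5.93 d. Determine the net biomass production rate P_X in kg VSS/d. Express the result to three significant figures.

Effluent substrate depends only on kinetics and SRT: S = K_s(1 + k_d θ_c) / [θ_c(Yk − k_d) − 1] = 57.9 × (1 + 0.0553 × 5.93) / [5.93 × (0.483 × 8.47 − 0.0553) − 1] = 76.89 / 22.93 = 3.353 mg/L.
Observed yield with endogenous decay: Y_obs = Y / (1 + k_d·θ_c) = 0.483 / (1 + 0.0553 × 5.93) = 0.483 / 1.328 = 0.3637 g VSS/g bCOD.
Q·(S₀ − S) = 445 × (1110 − 3.35) × 10⁻³ = 492.5 kg/d removed.
Biomass produced: P_X = Y_obs·Q·ΔS = 0.3637 × 492.5 ≈ 179.1 kg VSS/d.

P_X ≈ 179 kg VSS/d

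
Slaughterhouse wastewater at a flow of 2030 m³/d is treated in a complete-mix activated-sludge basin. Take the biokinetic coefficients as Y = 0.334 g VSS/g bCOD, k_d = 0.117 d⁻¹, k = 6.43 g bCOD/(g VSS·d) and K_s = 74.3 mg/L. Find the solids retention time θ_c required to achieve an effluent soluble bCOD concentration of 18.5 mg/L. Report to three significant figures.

θ_c ≈ 3.21 d

Specific growth rate at S = 18.5 mg/L: μ = YkS/(K_s+S) = 0.334·6.43·18.5/(74.3+18.5) = 0.4281 d⁻¹.
θ_c = 1/(μ − k_d) = 1/(0.4281 − 0.117) = 1/0.3111 = 3.214 d.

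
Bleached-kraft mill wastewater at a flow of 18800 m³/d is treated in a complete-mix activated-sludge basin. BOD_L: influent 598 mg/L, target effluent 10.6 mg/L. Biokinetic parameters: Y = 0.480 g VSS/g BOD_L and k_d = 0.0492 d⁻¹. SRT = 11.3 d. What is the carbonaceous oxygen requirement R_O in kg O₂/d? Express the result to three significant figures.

Correct the yield for decay: Y_obs = Y/(1 + k_d θ_c) = 0.480 / (1 + 0.0492 × 11.3) = 0.480 / 1.556 = 0.3085.
Substrate removed = Q·(S₀ − S) = 18800 m³/d × (598 − 10.6) g/m³ = 1.1×10^7 g/d = 11043 kg/d.
P_X = Y_obs·Q·(S₀ − S) = 0.3085 × 11043 = 3407 kg VSS/d.
Carbonaceous O₂ demand = substrate oxidised − cell-mass equivalent = 11043 − 1.42 × 3407 = 6206 kg O₂/d.

R_O ≈ 6210 kg O₂/d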